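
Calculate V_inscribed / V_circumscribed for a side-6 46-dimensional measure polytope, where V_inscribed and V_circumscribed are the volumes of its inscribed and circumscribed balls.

The radii are 6/2 and 6√46/2, so the volume ratio is (1/√46)^46 = 46^{-46/2} ≈ 5.70913e-39.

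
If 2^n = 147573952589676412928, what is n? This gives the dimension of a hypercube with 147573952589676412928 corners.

The n-cube has 2^n vertices, and 147573952589676412928 = 2^67, so n = 67.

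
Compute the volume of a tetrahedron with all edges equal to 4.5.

Volume = (√2/12) · 4.5³ = 10.7392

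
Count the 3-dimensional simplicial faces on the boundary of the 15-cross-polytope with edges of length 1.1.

Each 3-face is the convex hull of 4 vertices, one chosen as ±e_i from each of 4 distinct axes: 2^4·C(15,4) = 21840.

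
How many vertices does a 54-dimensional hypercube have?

Each vertex is a binary string of length 54, so there are 2^54 = 18014398509481984.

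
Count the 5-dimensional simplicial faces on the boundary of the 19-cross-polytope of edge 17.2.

Each 5-face is the convex hull of 6 vertices, one chosen as ±e_i from each of 6 distinct axes: 2^6·C(19,6) = 1736448.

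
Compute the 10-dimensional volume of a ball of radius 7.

The n-ball volume is π^(n/2)·r^n/Γ(n/2+1). With n=10, r=7: V = 282475249·π^5/120 ≈ 7.20358e+08.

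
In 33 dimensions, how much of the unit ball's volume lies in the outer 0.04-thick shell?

V(inner)/V(outer) = ((1-0.04)/1)^33 ≈ 0.26, so the shell fraction is 0.740014.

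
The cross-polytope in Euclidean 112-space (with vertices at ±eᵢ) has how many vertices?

Number of vertices = 2n = 224.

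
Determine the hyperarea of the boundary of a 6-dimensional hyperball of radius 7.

The surface area of an n-ball is 2π^(n/2) r^(n-1) / Γ(n/2). For n=6, r=7: 16807·π^3 ≈ 521122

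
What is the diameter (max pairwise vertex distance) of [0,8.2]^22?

The space diagonal of an n-cube of side s is s√n. Here 8.2·√22 ≈ 38.4614.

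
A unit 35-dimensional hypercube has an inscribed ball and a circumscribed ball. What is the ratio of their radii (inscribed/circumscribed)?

Ratio = (s/2)/(s√35/2) = 35^(-1/2) ≈ 0.169031.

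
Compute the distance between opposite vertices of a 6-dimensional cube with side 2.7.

||(2.7,2.7,...,2.7)|| = √(6)·2.7 ≈ 6.61362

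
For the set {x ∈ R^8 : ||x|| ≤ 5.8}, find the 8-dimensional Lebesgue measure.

The n-ball volume is π^(n/2)·r^n/Γ(n/2+1). With n=8, r=5.8: V ≈ 5.19771e+06.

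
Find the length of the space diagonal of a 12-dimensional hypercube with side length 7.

The space diagonal of an n-cube of side s is s√n. Here 7·√12 ≈ 24.2487.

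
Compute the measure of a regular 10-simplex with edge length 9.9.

Volume = 9.9^10 · √(11/2^10) / 10! ≈ 258.306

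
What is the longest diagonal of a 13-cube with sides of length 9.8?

d = √(9.8² + 9.8² + ... + 9.8²) [13 terms] = √(13·9.8²) = 9.8√13 ≈ 35.3344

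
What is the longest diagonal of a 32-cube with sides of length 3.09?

Diagonal = √32 · 3.09 ≈ 17.4797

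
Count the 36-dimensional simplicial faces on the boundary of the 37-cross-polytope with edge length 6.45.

f_36(37-orthoplex) = 2^37 · (37 choose 37) = 137438953472.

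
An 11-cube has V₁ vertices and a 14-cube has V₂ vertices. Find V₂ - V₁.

V₁ = 2^11 = 2048. V₂ = 2^14 = 16384. V₂ - V₁ = 14336.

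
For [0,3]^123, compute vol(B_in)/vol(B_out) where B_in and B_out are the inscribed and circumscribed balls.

Volume scales as r^n, and r_in/r_out = 1/√123, giving (1/√123)^123 ≈ 2.95689e-129.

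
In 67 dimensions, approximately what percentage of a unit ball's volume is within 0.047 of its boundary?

1 - (1-0.047)^67 ≈ 0.96026 ≈ 96.03%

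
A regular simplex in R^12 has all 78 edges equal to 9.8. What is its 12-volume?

For a regular n-simplex with edge a, V = (a^n / n!)·√((n+1)/2^n). With a=9.8, n=12: V ≈ 92.2928.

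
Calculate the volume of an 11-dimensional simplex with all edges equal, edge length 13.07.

For a regular n-simplex with edge a, V = (a^n / n!)·√((n+1)/2^n). With a=13.07, n=11: V ≈ 3645.87.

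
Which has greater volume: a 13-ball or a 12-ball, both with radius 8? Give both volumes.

V_13(8) ≈ 5.00623e+11. V_12(8) ≈ 9.17586e+10. The 13-ball is larger.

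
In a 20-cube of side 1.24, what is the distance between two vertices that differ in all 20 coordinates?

||(1.24,1.24,...,1.24)|| = √(20)·1.24 ≈ 5.54545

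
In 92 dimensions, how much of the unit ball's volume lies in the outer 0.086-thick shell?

1 - (1-0.086)^92 ≈ 0.999745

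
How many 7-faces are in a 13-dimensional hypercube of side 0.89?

An n-cube has C(n,k)·2^(n-k) k-faces. Here C(13,7)·2^6 = 1716·64 = 109824.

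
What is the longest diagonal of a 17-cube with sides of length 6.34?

Diagonal = √17 · 6.34 ≈ 26.1405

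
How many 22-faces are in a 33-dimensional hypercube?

Number of 22-faces = C(33,22) · 2^(33-22) = 193536720 · 2048 = 396363202560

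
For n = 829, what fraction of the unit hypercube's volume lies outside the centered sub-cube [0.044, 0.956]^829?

1 - (1 - 2·0.044)^829 = 1 - 0.912^829 ≈ 1 - 6.85e-34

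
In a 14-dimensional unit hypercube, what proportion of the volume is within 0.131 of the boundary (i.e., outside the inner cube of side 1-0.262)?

Shell fraction = 1 - (1-0.262)^14 ≈ 0.985784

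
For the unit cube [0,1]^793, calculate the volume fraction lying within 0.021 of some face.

1 - (1 - 2·0.021)^793 = 1 - 0.958^793 ≈ 1 - 1.671e-15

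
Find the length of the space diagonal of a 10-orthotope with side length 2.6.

d = √(2.6² + 2.6² + ... + 2.6²) [10 terms] = √(10·2.6²) = 2.6√10 ≈ 8.22192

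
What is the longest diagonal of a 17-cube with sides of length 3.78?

d = √(3.78² + 3.78² + ... + 3.78²) [17 terms] = √(17·3.78²) = 3.78√17 ≈ 15.5853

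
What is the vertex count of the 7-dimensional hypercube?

Number of vertices = 2^7 = 128.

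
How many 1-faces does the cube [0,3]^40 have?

The 40-cube has n·2^(n-1) = 40·2^39 = 40·549755813888 = 21990232555520 edges.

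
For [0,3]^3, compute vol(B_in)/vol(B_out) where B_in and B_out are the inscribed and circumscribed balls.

V_in/V_out = n^(-n/2) = 3^(-3/2) ≈ 0.19245.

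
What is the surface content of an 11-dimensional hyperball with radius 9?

The surface area of an n-ball is 2π^(n/2) r^(n-1) / Γ(n/2). For n=11, r=9: 8264970432·π^5/35 ≈ 7.22641e+10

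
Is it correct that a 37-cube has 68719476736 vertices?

False. The 37-cube has 2^37 = 137438953472 vertices.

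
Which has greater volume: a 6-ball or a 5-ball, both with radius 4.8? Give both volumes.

V_6(4.8) ≈ 63204.2. V_5(4.8) ≈ 13412.3. The 6-ball is larger.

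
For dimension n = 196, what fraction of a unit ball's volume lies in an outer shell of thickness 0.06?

1 - (1-0.06)^196 ≈ 0.999995 ≈ 99.999459%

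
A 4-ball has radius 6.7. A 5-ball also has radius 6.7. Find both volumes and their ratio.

V_4(6.7) ≈ 9944.18. V_5(6.7) ≈ 71067.7. Ratio V_4/V_5 ≈ 0.1399.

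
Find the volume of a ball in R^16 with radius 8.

V_16(8) = π^(16/2) · (8)^16 / Γ(16/2 + 1) = 2199023255552·π^8/315 ≈ 6.62397e+13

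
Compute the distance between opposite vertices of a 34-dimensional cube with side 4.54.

Diagonal = √34 · 4.54 ≈ 26.4725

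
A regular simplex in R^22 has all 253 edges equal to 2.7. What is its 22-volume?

Volume = 2.7^22 · √(23/2^22) / 22! ≈ 6.43828e-15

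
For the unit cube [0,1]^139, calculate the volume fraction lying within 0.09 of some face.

The inner cube has side 1-2·0.09 = 0.82 and volume (0.82)^139 ≈ 1.047e-12, so the shell holds 1 - 1.047e-12 of the volume.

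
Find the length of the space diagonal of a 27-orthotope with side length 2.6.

||(2.6,2.6,...,2.6)|| = √(27)·2.6 ≈ 13.51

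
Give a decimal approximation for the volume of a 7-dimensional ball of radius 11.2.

The n-ball volume is π^(n/2)·r^n/Γ(n/2+1). With n=7, r=11.2: V ≈ 1.0445e+08.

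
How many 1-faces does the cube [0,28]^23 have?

Each of the 2^23 = 8388608 vertices has degree 23; total edges = 23·2^23/2 = 96468992.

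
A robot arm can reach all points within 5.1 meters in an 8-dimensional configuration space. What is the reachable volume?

The n-ball volume is π^(n/2)·r^n/Γ(n/2+1). With n=8, r=5.1: V ≈ 1.85759e+06.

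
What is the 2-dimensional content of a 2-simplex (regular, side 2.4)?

Area = (√3/4) · 2.4² = 2.49415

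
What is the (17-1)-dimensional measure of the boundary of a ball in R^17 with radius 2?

The surface area of an n-ball is 2π^(n/2) r^(n-1) / Γ(n/2). For n=17, r=2: 33554432·π^8/2027025 ≈ 157069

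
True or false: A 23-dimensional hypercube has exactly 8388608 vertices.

True. The 23-cube has 2^23 = 8388608 vertices.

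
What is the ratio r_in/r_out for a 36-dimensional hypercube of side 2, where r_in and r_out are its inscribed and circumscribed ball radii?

Ratio = (s/2)/(s√36/2) = 36^(-1/2) ≈ 0.166667.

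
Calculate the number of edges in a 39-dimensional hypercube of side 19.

Each of the 2^39 = 549755813888 vertices has degree 39; total edges = 39·2^39/2 = 10720238370816.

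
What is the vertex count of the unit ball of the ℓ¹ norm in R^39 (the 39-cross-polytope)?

An n-cross-polytope has 2n vertices; here n = 39, giving 78.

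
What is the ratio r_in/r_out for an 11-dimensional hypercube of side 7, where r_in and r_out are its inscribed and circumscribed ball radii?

r_in / r_out = (7/2) / (7√11/2) = 1/√11 ≈ 0.301511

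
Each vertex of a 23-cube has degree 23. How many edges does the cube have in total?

The 23-cube has n·2^(n-1) = 23·2^22 = 23·4194304 = 96468992 edges.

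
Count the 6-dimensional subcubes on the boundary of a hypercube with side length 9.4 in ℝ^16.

An n-cube has C(n,k)·2^(n-k) k-faces. Here C(16,6)·2^10 = 8008·1024 = 8200192.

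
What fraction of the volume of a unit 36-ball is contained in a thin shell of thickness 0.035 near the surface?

V(inner)/V(outer) = ((1-0.035)/1)^36 ≈ 0.2773, so the shell fraction is 0.722679.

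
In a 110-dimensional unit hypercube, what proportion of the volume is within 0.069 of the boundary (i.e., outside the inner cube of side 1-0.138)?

Shell fraction = 1 - (1-0.138)^110 ≈ 0.9999999195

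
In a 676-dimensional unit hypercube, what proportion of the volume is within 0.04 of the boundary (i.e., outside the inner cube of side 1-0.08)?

Shell fraction = 1 - (1-0.08)^676 ≈ 1 - 3.316e-25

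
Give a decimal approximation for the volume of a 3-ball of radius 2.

V = 32·π/3 ≈ 33.5103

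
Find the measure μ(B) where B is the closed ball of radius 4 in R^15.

Volume = π^{15/2}·(4)^15/Γ(17/2) = 274877906944·π^7/2027025 ≈ 4.09572e+08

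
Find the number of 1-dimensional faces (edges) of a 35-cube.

The 35-cube has n·2^(n-1) = 35·2^34 = 35·17179869184 = 601295421440 edges.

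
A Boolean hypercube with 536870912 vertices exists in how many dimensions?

n = log_2(536870912) = 29.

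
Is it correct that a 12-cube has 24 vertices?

False. The 12-cube has 2^12 = 4096 vertices.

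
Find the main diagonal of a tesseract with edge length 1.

||(1,1,...,1)|| = √(4)·1 = 2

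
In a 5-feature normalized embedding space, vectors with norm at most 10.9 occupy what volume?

Volume = π^{5/2}·(10.9)^5/Γ(7/2) ≈ 809899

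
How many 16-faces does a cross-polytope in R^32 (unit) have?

An n-cross-polytope has 2^(k+1)·C(n,k+1) k-faces. Here 2^17·C(32,17) = 131072·565722720 = 74150408355840.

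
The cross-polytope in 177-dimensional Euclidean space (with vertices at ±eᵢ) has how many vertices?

The vertices are ±e_1, ..., ±e_177, so there are 2·177 = 354.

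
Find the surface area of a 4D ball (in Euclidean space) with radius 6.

S = n·V_n(r)/r = 4·V_4(6)/6 (volume-to-surface relation), giving 432·π^2 ≈ 4263.67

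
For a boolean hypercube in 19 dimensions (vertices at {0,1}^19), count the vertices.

Number of vertices = 2^19 = 524288.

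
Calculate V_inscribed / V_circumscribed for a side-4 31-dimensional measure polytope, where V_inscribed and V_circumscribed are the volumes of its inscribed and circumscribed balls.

V_in / V_out = (r_in/r_out)^31 = (1/√31)^31 = 31^(-31/2) ≈ 7.65409e-24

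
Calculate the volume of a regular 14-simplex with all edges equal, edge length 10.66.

For a regular n-simplex with edge a, V = (a^n / n!)·√((n+1)/2^n). With a=10.66, n=14: V ≈ 84.9236.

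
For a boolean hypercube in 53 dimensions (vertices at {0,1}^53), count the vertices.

Each vertex is a binary string of length 53, so there are 2^53 = 9007199254740992.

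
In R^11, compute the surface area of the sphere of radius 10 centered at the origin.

|∂B_11(10)| = 128000000000·π^5/189 ≈ 2.07251e+11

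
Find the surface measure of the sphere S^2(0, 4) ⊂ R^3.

The surface area of an n-ball is 2π^(n/2) r^(n-1) / Γ(n/2). For n=3, r=4: 4πr² = 4π·(4)² ≈ 201.062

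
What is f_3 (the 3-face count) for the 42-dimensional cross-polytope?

Number of 3-faces = 2^(3+1) · C(42,3+1) = 16 · 111930 = 1790880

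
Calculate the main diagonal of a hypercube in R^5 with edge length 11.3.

d = √(11.3² + 11.3² + ... + 11.3²) [5 terms] = √(5·11.3²) = 11.3√5 ≈ 25.2676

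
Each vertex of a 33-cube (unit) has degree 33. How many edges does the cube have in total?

Each of the 2^33 = 8589934592 vertices has degree 33; total edges = 33·2^33/2 = 141733920768.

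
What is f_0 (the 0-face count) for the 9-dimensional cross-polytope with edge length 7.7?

Each 0-face is the convex hull of 1 vertex, one chosen as ±e_i from each of 1 distinct axis: 2^1·C(9,1) = 18.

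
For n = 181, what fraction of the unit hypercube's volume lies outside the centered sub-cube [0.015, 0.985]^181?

1 - (1 - 2·0.015)^181 = 1 - 0.97^181 ≈ 0.995966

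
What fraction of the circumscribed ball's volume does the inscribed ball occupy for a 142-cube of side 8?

V_in / V_out = (r_in/r_out)^142 = (1/√142)^142 = 142^(-142/2) ≈ 1.54002e-153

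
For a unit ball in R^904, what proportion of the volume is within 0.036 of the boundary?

V(inner)/V(outer) = ((1-0.036)/1)^904 ≈ 4.033e-15, so the shell fraction is 1 - 4.033e-15.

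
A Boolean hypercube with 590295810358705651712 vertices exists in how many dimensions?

n = log_2(590295810358705651712) = 69.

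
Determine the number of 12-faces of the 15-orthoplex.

Number of 12-faces = 2^(12+1) · C(15,12+1) = 8192 · 105 = 860160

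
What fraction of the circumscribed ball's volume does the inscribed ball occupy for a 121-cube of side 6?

V_in/V_out = n^(-n/2) = 121^(-121/2) ≈ 9.80585e-127.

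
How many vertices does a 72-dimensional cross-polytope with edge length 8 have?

The vertices are ±e_1, ..., ±e_72, so there are 2·72 = 144.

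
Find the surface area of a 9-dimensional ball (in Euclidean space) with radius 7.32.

The surface area of an n-ball is 2π^(n/2) r^(n-1) / Γ(n/2). For n=9, r=7.32: 2.44708e+08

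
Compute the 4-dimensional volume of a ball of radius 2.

The n-ball volume is π^(n/2)·r^n/Γ(n/2+1). With n=4, r=2: V = 8·π^2 ≈ 78.9568.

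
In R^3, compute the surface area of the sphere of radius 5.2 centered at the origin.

S = n·V_n(r)/r = 3·V_3(5.2)/5.2 (volume-to-surface relation), giving 4πr² = 4π·(5.2)² ≈ 339.795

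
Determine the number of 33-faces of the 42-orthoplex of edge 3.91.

f_33(42-orthoplex) = 2^34 · (42 choose 34) = 2027743138063319040.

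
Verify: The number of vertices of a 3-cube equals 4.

False. The 3-cube has 2^3 = 8 vertices.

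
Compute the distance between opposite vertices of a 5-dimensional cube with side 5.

d = √(5² + 5² + ... + 5²) [5 terms] = √(5·5²) = 5√5 ≈ 11.1803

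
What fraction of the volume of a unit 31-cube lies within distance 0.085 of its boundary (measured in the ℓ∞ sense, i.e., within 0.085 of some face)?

The inner cube has side 1-2·0.085 = 0.83 and volume (0.83)^31 ≈ 0.0031, so the shell holds 0.9969 of the volume.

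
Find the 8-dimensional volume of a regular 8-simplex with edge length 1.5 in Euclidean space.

V = (1.5^8 / 8!) · √((8+1) / 2^8) ≈ 0.000119182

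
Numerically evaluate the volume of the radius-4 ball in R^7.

Volume = π^{7/2}·(4)^7/Γ(9/2) = 262144·π^3/105 ≈ 77410.6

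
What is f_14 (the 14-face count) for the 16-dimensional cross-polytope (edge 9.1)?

An n-cross-polytope has 2^(k+1)·C(n,k+1) k-faces. Here 2^15·C(16,15) = 32768·16 = 524288.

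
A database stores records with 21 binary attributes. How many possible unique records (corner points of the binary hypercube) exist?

Number of vertices = 2^21 = 2097152.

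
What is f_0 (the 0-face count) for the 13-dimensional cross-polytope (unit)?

Each 0-face is the convex hull of 1 vertex, one chosen as ±e_i from each of 1 distinct axis: 2^1·C(13,1) = 26.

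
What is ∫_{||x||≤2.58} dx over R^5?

V_5(2.58) = π^(5/2) · (2.58)^5 / Γ(5/2 + 1) ≈ 601.724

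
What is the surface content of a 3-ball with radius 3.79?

|∂B_3(3.79)| = 4πr² = 4π·(3.79)² ≈ 180.505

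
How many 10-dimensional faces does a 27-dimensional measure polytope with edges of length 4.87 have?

Number of 10-faces = C(27,10) · 2^(27-10) = 8436285 · 131072 = 1105760747520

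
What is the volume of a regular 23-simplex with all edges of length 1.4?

V_23 = √(24) · 1.4^23 / (23! · 2^(23/2)) ≈ 1.50214e-22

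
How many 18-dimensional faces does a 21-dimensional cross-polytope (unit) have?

Each 18-face is the convex hull of 19 vertices, one chosen as ±e_i from each of 19 distinct axes: 2^19·C(21,19) = 110100480.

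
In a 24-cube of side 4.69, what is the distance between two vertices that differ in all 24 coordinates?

||(4.69,4.69,...,4.69)|| = √(24)·4.69 ≈ 22.9762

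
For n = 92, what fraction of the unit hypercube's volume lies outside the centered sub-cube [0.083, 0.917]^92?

Shell fraction = 1 - (1-0.166)^92 ≈ 0.9999999441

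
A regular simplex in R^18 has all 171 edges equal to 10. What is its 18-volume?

Volume = 10^18 · √(19/2^18) / 18! ≈ 1.32974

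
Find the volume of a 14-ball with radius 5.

Volume = π^{14/2}·(5)^14/Γ(8) = 1220703125·π^7/1008 ≈ 3.65762e+09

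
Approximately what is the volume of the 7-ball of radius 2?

Volume = π^{7/2}·(2)^7/Γ(9/2) = 2048·π^3/105 ≈ 604.77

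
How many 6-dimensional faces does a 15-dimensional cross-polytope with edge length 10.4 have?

f_6(15-orthoplex) = 2^7 · (15 choose 7) = 823680.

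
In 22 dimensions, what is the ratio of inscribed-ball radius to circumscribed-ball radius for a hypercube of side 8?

r_in / r_out = (8/2) / (8√22/2) = 1/√22 ≈ 0.213201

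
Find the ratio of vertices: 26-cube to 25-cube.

The 26-cube has 2^26 = 67108864 vertices. The 25-cube has 2^25 = 33554432 vertices. Ratio: 67108864/33554432 = 2.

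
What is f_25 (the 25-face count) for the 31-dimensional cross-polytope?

An n-cross-polytope has 2^(k+1)·C(n,k+1) k-faces. Here 2^26·C(31,26) = 67108864·169911 = 11402534191104.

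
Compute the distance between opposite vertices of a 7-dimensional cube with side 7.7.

Diagonal = √7 · 7.7 ≈ 20.3723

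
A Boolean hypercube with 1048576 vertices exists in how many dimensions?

Since 2^n = 1048576, we have n = 20.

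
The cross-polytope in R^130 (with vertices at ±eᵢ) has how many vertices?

The 130-dimensional cross-polytope has 2n = 2·130 = 260 vertices.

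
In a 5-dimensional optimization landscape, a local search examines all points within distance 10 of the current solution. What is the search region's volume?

Volume = π^{5/2}·(10)^5/Γ(7/2) = 160000·π^2/3 ≈ 526379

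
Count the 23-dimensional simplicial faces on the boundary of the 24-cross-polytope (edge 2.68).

Number of 23-faces = 2^(23+1) · C(24,23+1) = 16777216 · 1 = 16777216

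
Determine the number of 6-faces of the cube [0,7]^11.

Number of 6-faces = C(11,6) · 2^(11-6) = 462 · 32 = 14784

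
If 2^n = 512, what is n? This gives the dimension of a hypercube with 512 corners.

n = log_2(512) = 9.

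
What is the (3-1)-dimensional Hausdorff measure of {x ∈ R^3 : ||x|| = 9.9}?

S = n·V_n(r)/r = 3·V_3(9.9)/9.9 (volume-to-surface relation), giving 4πr² = 4π·(9.9)² ≈ 1231.63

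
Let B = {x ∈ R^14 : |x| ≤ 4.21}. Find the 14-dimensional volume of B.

Volume = π^{14/2}·(4.21)^14/Γ(8) ≈ 3.29282e+08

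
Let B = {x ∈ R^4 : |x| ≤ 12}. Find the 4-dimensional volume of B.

The n-ball volume is π^(n/2)·r^n/Γ(n/2+1). With n=4, r=12: V = 10368·π^2 ≈ 102328.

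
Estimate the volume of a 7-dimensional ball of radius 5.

Volume = π^{7/2}·(5)^7/Γ(9/2) = 250000·π^3/21 ≈ 369122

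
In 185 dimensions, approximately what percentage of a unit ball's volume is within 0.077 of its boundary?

1 - (1-0.077)^185 ≈ 0.999999635 ≈ 99.999963%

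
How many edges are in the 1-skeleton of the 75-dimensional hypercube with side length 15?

Number of 1-faces = C(75,1)·2^(75-1) = 75·18889465931478580854784 = 1416709944860893564108800.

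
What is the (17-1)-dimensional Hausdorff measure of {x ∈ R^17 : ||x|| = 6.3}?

S = n·V_n(r)/r = 17·V_17(6.3)/6.3 (volume-to-surface relation), giving 1.47591e+13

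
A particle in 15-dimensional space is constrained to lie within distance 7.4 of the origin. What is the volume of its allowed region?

Volume = π^{15/2}·(7.4)^15/Γ(17/2) ≈ 4.16779e+12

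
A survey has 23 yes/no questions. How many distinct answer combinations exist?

The 23-cube has 2^23 = 8388608 vertices.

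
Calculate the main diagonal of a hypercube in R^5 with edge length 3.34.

Diagonal = √5 · 3.34 ≈ 7.46847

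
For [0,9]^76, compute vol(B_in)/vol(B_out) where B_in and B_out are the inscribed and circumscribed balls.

V_in/V_out = n^(-n/2) = 76^(-76/2) ≈ 3.3813e-72.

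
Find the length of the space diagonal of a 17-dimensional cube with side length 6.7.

The space diagonal of an n-cube of side s is s√n. Here 6.7·√17 ≈ 27.6248.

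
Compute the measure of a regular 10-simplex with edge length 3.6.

Volume = 3.6^10 · √(11/2^10) / 10! ≈ 0.0104426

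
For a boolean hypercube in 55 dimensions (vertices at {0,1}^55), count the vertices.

The 55-cube has 2^55 = 36028797018963968 vertices.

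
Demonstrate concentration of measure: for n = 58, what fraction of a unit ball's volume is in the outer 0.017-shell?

1 - (1-0.017)^58 ≈ 0.630083 ≈ 63.01%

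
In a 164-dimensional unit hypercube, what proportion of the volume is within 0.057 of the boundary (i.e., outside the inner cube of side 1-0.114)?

1 - (1 - 2·0.057)^164 = 1 - 0.886^164 ≈ 0.9999999976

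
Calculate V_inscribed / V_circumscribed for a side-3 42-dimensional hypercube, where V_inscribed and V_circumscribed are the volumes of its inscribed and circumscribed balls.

V_in/V_out = n^(-n/2) = 42^(-42/2) ≈ 8.1614e-35.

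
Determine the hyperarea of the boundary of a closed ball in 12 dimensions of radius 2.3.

S = n·V_n(r)/r = 12·V_12(2.3)/2.3 (volume-to-surface relation), giving 152670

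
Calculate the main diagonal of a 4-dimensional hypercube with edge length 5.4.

||(5.4,5.4,...,5.4)|| = √(4)·5.4 = 10.8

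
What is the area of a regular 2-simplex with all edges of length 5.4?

Area = (√3/4) · 5.4² = 12.6267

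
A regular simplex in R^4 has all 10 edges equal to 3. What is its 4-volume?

V_4 = √(5) · 3^4 / (4! · 2^(4/2)) ≈ 1.88668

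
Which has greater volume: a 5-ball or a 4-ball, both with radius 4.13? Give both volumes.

V_5(4.13) ≈ 6324.83. V_4(4.13) ≈ 1435.72. The 5-ball is larger.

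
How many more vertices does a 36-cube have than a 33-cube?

The 36-cube has 2^36 = 68719476736 vertices. The 33-cube has 2^33 = 8589934592 vertices. Difference: 68719476736 - 8589934592 = 60129542144.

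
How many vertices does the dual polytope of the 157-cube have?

Number of vertices = 2n = 314.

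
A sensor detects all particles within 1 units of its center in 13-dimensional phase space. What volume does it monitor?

V_13(1) = π^(13/2) · (1)^13 / Γ(13/2 + 1) = 128·π^6/135135 ≈ 0.910629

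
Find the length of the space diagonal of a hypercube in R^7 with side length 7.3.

Diagonal = √7 · 7.3 ≈ 19.314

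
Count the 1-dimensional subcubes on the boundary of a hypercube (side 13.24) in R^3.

Choose 1 of 3 axes to span the face (C(3,1) = 3 ways), then fix each of the remaining 2 coordinates at one of its two extreme values (2^2 = 4 ways): 3·4 = 12.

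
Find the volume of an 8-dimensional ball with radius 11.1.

V_8(11.1) = π^(8/2) · (11.1)^8 / Γ(8/2 + 1) ≈ 9.35346e+08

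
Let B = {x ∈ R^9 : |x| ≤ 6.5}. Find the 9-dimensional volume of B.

V = 10604499373·π^4/15120 ≈ 6.83184e+07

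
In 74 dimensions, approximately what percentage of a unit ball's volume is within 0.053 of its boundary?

1 - (1-0.053)^74 ≈ 0.982221 ≈ 98.22%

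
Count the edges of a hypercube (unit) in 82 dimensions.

Each of the 2^82 = 4835703278458516698824704 vertices has degree 82; total edges = 82·2^82/2 = 198263834416799184651812864.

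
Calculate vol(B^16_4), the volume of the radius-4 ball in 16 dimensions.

V = 33554432·π^8/315 ≈ 1.01074e+09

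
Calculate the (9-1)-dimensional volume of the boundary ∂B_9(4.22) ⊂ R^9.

S_9(4.22) = 2·π^(9/2)·(4.22)^8 / Γ(9/2) ≈ 2.98579e+06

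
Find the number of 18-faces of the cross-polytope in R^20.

An n-cross-polytope has 2^(k+1)·C(n,k+1) k-faces. Here 2^19·C(20,19) = 524288·20 = 10485760.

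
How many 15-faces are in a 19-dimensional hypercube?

Choose 15 of 19 axes to span the face (C(19,15) = 3876 ways), then fix each of the remaining 4 coordinates at one of its two extreme values (2^4 = 16 ways): 3876·16 = 62016.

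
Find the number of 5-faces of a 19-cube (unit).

An n-cube has C(n,k)·2^(n-k) k-faces. Here C(19,5)·2^14 = 11628·16384 = 190513152.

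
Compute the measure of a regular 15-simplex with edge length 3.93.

Volume = 3.93^15 · √(16/2^15) / 15! ≈ 1.39227e-05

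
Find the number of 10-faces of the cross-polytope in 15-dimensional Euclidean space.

An n-cross-polytope has 2^(k+1)·C(n,k+1) k-faces. Here 2^11·C(15,11) = 2048·1365 = 2795520.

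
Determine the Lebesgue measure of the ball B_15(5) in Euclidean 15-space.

V = 312500000000·π^7/81081 ≈ 1.16407e+10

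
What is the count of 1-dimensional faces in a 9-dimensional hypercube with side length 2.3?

Choose 1 of 9 axes to span the face (C(9,1) = 9 ways), then fix each of the remaining 8 coordinates at one of its two extreme values (2^8 = 256 ways): 9·256 = 2304.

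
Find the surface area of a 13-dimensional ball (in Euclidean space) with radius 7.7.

S = n·V_n(r)/r = 13·V_13(7.7)/7.7 (volume-to-surface relation), giving 5.14249e+11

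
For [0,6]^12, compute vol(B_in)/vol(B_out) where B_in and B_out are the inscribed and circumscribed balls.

Volume scales as r^n, and r_in/r_out = 1/√12, giving (1/√12)^12 ≈ 3.34898e-07.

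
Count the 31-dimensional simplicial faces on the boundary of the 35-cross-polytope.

Number of 31-faces = 2^(31+1) · C(35,31+1) = 4294967296 · 6545 = 28110560952320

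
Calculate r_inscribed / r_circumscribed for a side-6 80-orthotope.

r_in = 6/2 (half the side); r_out = 6√80/2 (half the diagonal). Ratio = 1/√80 ≈ 0.111803.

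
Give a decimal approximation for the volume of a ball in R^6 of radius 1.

V = π^3/6 ≈ 5.16771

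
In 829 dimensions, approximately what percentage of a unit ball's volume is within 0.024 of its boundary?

1 - (1-0.024)^829 ≈ 0.9999999982 ≈ (100 - 1.79e-07)%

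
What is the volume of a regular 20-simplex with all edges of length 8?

V = (8^20 / 20!) · √((20+1) / 2^20) ≈ 0.00212073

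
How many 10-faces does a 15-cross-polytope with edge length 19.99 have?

An n-cross-polytope has 2^(k+1)·C(n,k+1) k-faces. Here 2^11·C(15,11) = 2048·1365 = 2795520.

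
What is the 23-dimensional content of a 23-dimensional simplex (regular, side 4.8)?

V = (4.8^23 / 23!) · √((23+1) / 2^23) ≈ 3.0501e-10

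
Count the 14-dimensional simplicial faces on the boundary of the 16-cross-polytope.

f_14(16-orthoplex) = 2^15 · (16 choose 15) = 524288.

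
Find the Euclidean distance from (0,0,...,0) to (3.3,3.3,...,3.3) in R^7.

||(3.3,3.3,...,3.3)|| = √(7)·3.3 ≈ 8.73098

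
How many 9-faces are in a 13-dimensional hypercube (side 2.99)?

Choose 9 of 13 axes to span the face (C(13,9) = 715 ways), then fix each of the remaining 4 coordinates at one of its two extreme values (2^4 = 16 ways): 715·16 = 11440.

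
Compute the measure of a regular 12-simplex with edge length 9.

Volume = 9^12 · √(13/2^12) / 12! ≈ 33.2173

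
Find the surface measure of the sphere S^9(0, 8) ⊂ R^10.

The surface area of an n-ball is 2π^(n/2) r^(n-1) / Γ(n/2). For n=10, r=8: 33554432·π^5/3 ≈ 3.42277e+09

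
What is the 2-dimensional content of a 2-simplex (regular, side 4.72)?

Area = (√3/4) · 4.72² = 9.64683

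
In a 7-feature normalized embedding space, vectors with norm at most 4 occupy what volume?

Volume = π^{7/2}·(4)^7/Γ(9/2) = 262144·π^3/105 ≈ 77410.6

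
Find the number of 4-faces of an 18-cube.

f_4(18-cube) = (18 choose 4) · 2^14 = 50135040.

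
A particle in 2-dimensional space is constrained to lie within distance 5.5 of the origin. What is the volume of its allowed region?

V_2(5.5) = π^(2/2) · (5.5)^2 / Γ(2/2 + 1) = 121·π/4 ≈ 95.0332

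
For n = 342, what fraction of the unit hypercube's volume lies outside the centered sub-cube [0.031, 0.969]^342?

The inner cube has side 1-2·0.031 = 0.938 and volume (0.938)^342 ≈ 3.114e-10, so the shell holds 1 - 3.114e-10 of the volume.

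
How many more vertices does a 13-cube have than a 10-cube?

The 13-cube has 2^13 = 8192 vertices. The 10-cube has 2^10 = 1024 vertices. Difference: 8192 - 1024 = 7168.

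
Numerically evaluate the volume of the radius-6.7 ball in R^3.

Volume = π^{3/2}·(6.7)^3/Γ(5/2) ≈ 1259.83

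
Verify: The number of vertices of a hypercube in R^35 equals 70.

False. The 35-cube has 2^35 = 34359738368 vertices.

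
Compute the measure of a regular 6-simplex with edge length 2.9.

V = (2.9^6 / 6!) · √((6+1) / 2^6) ≈ 0.273221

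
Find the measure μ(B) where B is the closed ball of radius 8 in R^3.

The n-ball volume is π^(n/2)·r^n/Γ(n/2+1). With n=3, r=8: V = 2048·π/3 ≈ 2144.66.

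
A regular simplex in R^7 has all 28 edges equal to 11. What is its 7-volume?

Volume = 11^7 · √(8/2^7) / 7! ≈ 966.626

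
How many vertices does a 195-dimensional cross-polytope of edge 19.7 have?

An n-cross-polytope has 2n vertices; here n = 195, giving 390.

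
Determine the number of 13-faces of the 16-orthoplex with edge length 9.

f_13(16-orthoplex) = 2^14 · (16 choose 14) = 1966080.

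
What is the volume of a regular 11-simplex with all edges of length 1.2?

V = (1.2^11 / 11!) · √((11+1) / 2^11) ≈ 1.42483e-08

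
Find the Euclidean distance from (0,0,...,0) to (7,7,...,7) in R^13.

||(7,7,...,7)|| = √(13)·7 ≈ 25.2389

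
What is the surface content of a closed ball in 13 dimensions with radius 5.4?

The surface area of an n-ball is 2π^(n/2) r^(n-1) / Γ(n/2). For n=13, r=5.4: 7.27796e+09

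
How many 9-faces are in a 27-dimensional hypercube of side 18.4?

Choose 9 of 27 axes to span the face (C(27,9) = 4686825 ways), then fix each of the remaining 18 coordinates at one of its two extreme values (2^18 = 262144 ways): 4686825·262144 = 1228623052800.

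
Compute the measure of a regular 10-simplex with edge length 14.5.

V_10 = √(11) · 14.5^10 / (10! · 2^(10/2)) ≈ 11734.5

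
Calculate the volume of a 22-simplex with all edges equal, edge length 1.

For a regular n-simplex with edge a, V = (a^n / n!)·√((n+1)/2^n). With a=1, n=22: V ≈ 2.08337e-24.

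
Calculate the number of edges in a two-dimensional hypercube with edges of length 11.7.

Each of the 2^2 = 4 vertices has degree 2; total edges = 2·2^2/2 = 4.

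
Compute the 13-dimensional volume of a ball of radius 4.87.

V_13(4.87) = π^(13/2) · (4.87)^13 / Γ(13/2 + 1) ≈ 7.89256e+08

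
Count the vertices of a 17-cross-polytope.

The 17-dimensional cross-polytope has 2n = 2·17 = 34 vertices.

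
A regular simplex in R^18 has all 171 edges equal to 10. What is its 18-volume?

V = (10^18 / 18!) · √((18+1) / 2^18) ≈ 1.32974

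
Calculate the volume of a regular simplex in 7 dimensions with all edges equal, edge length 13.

Volume = 13^7 · √(8/2^7) / 7! ≈ 3112.53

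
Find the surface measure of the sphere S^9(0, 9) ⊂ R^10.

S_10(9) = 2·π^(10/2)·(9)^9 / Γ(10/2) = 129140163·π^5/4 ≈ 9.87986e+09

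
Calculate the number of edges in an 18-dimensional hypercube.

The 18-cube has n·2^(n-1) = 18·2^17 = 18·131072 = 2359296 edges.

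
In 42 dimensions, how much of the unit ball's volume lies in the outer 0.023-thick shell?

1 - (1-0.023)^42 ≈ 0.623668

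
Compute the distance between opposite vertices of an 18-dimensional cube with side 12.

The space diagonal of an n-cube of side s is s√n. Here 12·√18 ≈ 50.9117.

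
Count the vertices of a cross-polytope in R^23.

Number of vertices = 2n = 46.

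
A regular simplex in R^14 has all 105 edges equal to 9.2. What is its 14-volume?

V = (9.2^14 / 14!) · √((14+1) / 2^14) ≈ 10.8008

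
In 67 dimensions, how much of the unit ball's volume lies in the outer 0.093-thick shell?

1 - (1-0.093)^67 ≈ 0.998556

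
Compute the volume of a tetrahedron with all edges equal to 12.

Volume = (√2/12) · 12³ = 203.647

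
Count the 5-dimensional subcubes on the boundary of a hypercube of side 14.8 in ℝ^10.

Number of 5-faces = C(10,5) · 2^(10-5) = 252 · 32 = 8064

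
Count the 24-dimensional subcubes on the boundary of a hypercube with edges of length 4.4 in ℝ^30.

Number of 24-faces = C(30,24) · 2^(30-24) = 593775 · 64 = 38001600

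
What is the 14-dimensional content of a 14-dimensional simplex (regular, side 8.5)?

For a regular n-simplex with edge a, V = (a^n / n!)·√((n+1)/2^n). With a=8.5, n=14: V ≈ 3.56691.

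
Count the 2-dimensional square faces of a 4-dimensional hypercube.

Number of 2-faces = C(4,2) · 2^(4-2) = 6 · 4 = 24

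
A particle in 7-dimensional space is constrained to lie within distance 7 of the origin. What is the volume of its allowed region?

The n-ball volume is π^(n/2)·r^n/Γ(n/2+1). With n=7, r=7: V = 1882384·π^3/15 ≈ 3.89105e+06.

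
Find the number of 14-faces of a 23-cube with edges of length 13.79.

Number of 14-faces = C(23,14) · 2^(23-14) = 817190 · 512 = 418401280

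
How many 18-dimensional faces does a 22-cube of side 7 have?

Choose 18 of 22 axes to span the face (C(22,18) = 7315 ways), then fix each of the remaining 4 coordinates at one of its two extreme values (2^4 = 16 ways): 7315·16 = 117040.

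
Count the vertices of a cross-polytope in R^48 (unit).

An n-cross-polytope has 2n vertices; here n = 48, giving 96.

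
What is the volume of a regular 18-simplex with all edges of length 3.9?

For a regular n-simplex with edge a, V = (a^n / n!)·√((n+1)/2^n). With a=3.9, n=18: V ≈ 5.79334e-08.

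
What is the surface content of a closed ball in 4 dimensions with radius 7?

The surface area of an n-ball is 2π^(n/2) r^(n-1) / Γ(n/2). For n=4, r=7: 686·π^2 ≈ 6770.55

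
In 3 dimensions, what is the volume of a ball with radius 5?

Volume = π^{3/2}·(5)^3/Γ(5/2) = 500·π/3 ≈ 523.599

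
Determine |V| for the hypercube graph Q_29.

The 29-cube has 2^29 = 536870912 vertices.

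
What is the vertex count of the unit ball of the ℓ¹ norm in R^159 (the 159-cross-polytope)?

The vertices are ±e_1, ..., ±e_159, so there are 2·159 = 318.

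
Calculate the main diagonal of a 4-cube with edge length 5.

Diagonal = √4 · 5 = 10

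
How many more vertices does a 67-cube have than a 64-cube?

The 67-cube has 2^67 = 147573952589676412928 vertices. The 64-cube has 2^64 = 18446744073709551616 vertices. Difference: 147573952589676412928 - 18446744073709551616 = 129127208515966861312.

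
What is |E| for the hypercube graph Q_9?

Number of 1-faces = C(9,1)·2^(9-1) = 9·256 = 2304.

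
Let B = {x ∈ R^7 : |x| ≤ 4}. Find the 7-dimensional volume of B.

The n-ball volume is π^(n/2)·r^n/Γ(n/2+1). With n=7, r=4: V = 262144·π^3/105 ≈ 77410.6.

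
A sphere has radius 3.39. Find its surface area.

The surface area of an n-ball is 2π^(n/2) r^(n-1) / Γ(n/2). For n=3, r=3.39: 4πr² = 4π·(3.39)² ≈ 144.414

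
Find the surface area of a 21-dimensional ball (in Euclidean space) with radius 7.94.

The surface area of an n-ball is 2π^(n/2) r^(n-1) / Γ(n/2). For n=21, r=7.94: 2.90521e+17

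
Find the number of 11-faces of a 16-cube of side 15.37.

An n-cube has C(n,k)·2^(n-k) k-faces. Here C(16,11)·2^5 = 4368·32 = 139776.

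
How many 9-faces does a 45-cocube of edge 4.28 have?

Each 9-face is the convex hull of 10 vertices, one chosen as ±e_i from each of 10 distinct axes: 2^10·C(45,10) = 3266751780864.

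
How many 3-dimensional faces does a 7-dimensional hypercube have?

f_3(7-cube) = (7 choose 3) · 2^4 = 560.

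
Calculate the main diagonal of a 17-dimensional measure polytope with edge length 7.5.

The space diagonal of an n-cube of side s is s√n. Here 7.5·√17 ≈ 30.9233.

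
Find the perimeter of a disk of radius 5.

|∂B_2(5)| = 2πr = 2π·5 ≈ 31.4159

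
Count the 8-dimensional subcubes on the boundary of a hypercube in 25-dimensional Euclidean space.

Choose 8 of 25 axes to span the face (C(25,8) = 1081575 ways), then fix each of the remaining 17 coordinates at one of its two extreme values (2^17 = 131072 ways): 1081575·131072 = 141764198400.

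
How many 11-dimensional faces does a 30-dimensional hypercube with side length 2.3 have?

Number of 11-faces = C(30,11) · 2^(30-11) = 54627300 · 524288 = 28640437862400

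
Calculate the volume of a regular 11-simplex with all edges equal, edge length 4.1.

For a regular n-simplex with edge a, V = (a^n / n!)·√((n+1)/2^n). With a=4.1, n=11: V ≈ 0.0105534.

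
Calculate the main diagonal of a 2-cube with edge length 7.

||(7,7,...,7)|| = √(2)·7 ≈ 9.89949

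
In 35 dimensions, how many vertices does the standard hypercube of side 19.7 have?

An n-cube has 2^n vertices; for n = 35 that is 2^35 = 34359738368.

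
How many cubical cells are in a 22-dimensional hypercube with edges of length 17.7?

An n-cube has C(n,k)·2^(n-k) k-faces. Here C(22,3)·2^19 = 1540·524288 = 807403520.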